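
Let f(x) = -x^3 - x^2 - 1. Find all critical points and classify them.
f'(x) = x*(-3*x - 2)

Solve f'(x) = 0:
  Factor: -3*x^2 - 2*x = -x*(3*x + 2) = 0.
  ⇒ x = -2/3, 0

f''(x) = -6*x - 2
Second-derivative test at each critical point:
  f''(-2/3) = 2 > 0 → local minimum
  f''(0) = -2 < 0 → local maximum

Critical points: x = -2/3 (local minimum); x = 0 (local maximum)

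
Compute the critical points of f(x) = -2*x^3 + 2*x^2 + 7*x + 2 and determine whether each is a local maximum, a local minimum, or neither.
f'(x) = -6*x^2 + 4*x + 7

Solve f'(x) = 0:
  6*x^2 - 4*x - 7 = 0 has no rational roots; quadratic formula: x = (4 ± √184)/12.
  ⇒ x = 1/3 - sqrt(46)/6 ≈ -0.7971, 1/3 + sqrt(46)/6 ≈ 1.4637

f''(x) = 4 - 12*x
Second-derivative test at each critical point:
  f''(-0.7971) = 13.5647 > 0 → local minimum
  f''(1.4637) = -13.5647 < 0 → local maximum

Critical points: x = 1/3 - sqrt(46)/6 ≈ -0.7971 (local minimum); x = 1/3 + sqrt(46)/6 ≈ 1.4637 (local maximum)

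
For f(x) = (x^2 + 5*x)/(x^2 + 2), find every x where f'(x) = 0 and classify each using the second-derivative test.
f'(x) = (-5*x^2 + 4*x + 10)/(x^4 + 4*x^2 + 4)

Solve f'(x) = 0:
  f'(x) = -(5*x^2 - 4*x - 10)/(x^2 + 2)^2; the denominator is positive wherever f is defined, so f'(x) = 0 ⇔ -5*x^2 + 4*x + 10 = 0.
  5*x^2 - 4*x - 10 = 0 has no rational roots; quadratic formula: x = (4 ± √216)/10.
  ⇒ x = 2/5 - 3*sqrt(6)/5 ≈ -1.0697, 2/5 + 3*sqrt(6)/5 ≈ 1.8697

f''(x) = 2*(5*x^3 - 6*x^2 - 30*x + 4)/(x^6 + 6*x^4 + 12*x^2 + 8)
Second-derivative test at each critical point:
  f''(-1.0697) = 1.4866 > 0 → local minimum
  f''(1.8697) = -0.4866 < 0 → local maximum

Critical points: x = 2/5 - 3*sqrt(6)/5 ≈ -1.0697 (local minimum); x = 2/5 + 3*sqrt(6)/5 ≈ 1.8697 (local maximum)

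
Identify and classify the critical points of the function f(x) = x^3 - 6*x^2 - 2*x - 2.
f'(x) = 3*x^2 - 12*x - 2

Solve f'(x) = 0:
  3*x^2 - 12*x - 2 = 0 has no rational roots; quadratic formula: x = (12 ± √168)/6.
  ⇒ x = 2 - sqrt(42)/3 ≈ -0.1602, 2 + sqrt(42)/3 ≈ 4.1602

f''(x) = 6*x - 12
Second-derivative test at each critical point:
  f''(-0.1602) = -12.9615 < 0 → local maximum
  f''(4.1602) = 12.9615 > 0 → local minimum

Critical points: x = 2 - sqrt(42)/3 ≈ -0.1602 (local maximum); x = 2 + sqrt(42)/3 ≈ 4.1602 (local minimum)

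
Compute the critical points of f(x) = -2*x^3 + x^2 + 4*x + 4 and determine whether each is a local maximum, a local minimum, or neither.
f'(x) = -6*x^2 + 2*x + 4

Solve f'(x) = 0:
  Factor: -6*x^2 + 2*x + 4 = -2*(x - 1)*(3*x + 2) = 0.
  ⇒ x = -2/3, 1

f''(x) = 2 - 12*x
Second-derivative test at each critical point:
  f''(-2/3) = 10 > 0 → local minimum
  f''(1) = -10 < 0 → local maximum

Critical points: x = -2/3 (local minimum); x = 1 (local maximum)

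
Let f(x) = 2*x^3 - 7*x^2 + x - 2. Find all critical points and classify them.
f'(x) = 6*x^2 - 14*x + 1

Solve f'(x) = 0:
  6*x^2 - 14*x + 1 = 0 has no rational roots; quadratic formula: x = (14 ± √172)/12.
  ⇒ x = 7/6 - sqrt(43)/6 ≈ 0.0738, sqrt(43)/6 + 7/6 ≈ 2.2596

f''(x) = 12*x - 14
Second-derivative test at each critical point:
  f''(0.0738) = -13.1149 < 0 → local maximum
  f''(2.2596) = 13.1149 > 0 → local minimum

Critical points: x = 7/6 - sqrt(43)/6 ≈ 0.0738 (local maximum); x = sqrt(43)/6 + 7/6 ≈ 2.2596 (local minimum)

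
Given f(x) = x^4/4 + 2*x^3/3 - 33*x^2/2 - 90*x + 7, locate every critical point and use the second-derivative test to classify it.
f'(x) = x^3 + 2*x^2 - 33*x - 90

Solve f'(x) = 0:
  Factor: x^3 + 2*x^2 - 33*x - 90 = (x - 6)*(x + 3)*(x + 5) = 0.
  ⇒ x = -5, -3, 6

f''(x) = 3*x^2 + 4*x - 33
Second-derivative test at each critical point:
  f''(-5) = 22 > 0 → local minimum
  f''(-3) = -18 < 0 → local maximum
  f''(6) = 99 > 0 → local minimum

Critical points: x = -5 (local minimum); x = -3 (local maximum); x = 6 (local minimum)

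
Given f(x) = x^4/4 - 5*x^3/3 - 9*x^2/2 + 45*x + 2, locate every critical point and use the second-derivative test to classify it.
f'(x) = x^3 - 5*x^2 - 9*x + 45

Solve f'(x) = 0:
  Factor: x^3 - 5*x^2 - 9*x + 45 = (x - 5)*(x - 3)*(x + 3) = 0.
  ⇒ x = -3, 3, 5

f''(x) = 3*x^2 - 10*x - 9
Second-derivative test at each critical point:
  f''(-3) = 48 > 0 → local minimum
  f''(3) = -12 < 0 → local maximum
  f''(5) = 16 > 0 → local minimum

Critical points: x = -3 (local minimum); x = 3 (local maximum); x = 5 (local minimum)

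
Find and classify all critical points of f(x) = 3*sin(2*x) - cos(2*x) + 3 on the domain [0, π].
f'(x) = 2*sin(2*x) + 6*cos(2*x)

Solve f'(x) = 0 on [0, π]:
  f'(x) = 0 ⇔ 3*cos(2*x) = -sin(2*x) ⇔ tan(2*x) = -3, i.e. 2*x = arctan(-3) + nπ; keep the solutions lying in [0, π].
  ⇒ x = -atan(3)/2 + pi/2 ≈ 0.9463, pi - atan(3)/2 ≈ 2.5171

f''(x) = -12*sin(2*x) + 4*cos(2*x)
Second-derivative test at each critical point:
  f''(0.9463) = -12.6491 < 0 → local maximum
  f''(2.5171) = 12.6491 > 0 → local minimum

Critical points: x = -atan(3)/2 + pi/2 ≈ 0.9463 (local maximum); x = pi - atan(3)/2 ≈ 2.5171 (local minimum)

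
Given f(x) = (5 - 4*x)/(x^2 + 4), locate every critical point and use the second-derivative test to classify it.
f'(x) = 2*(2*x^2 - 5*x - 8)/(x^4 + 8*x^2 + 16)

Solve f'(x) = 0:
  f'(x) = 2*(2*x^2 - 5*x - 8)/(x^2 + 4)^2; the denominator is positive wherever f is defined, so f'(x) = 0 ⇔ 4*x^2 - 10*x - 16 = 0.
  Factor: 4*x^2 - 10*x - 16 = 2*(2*x^2 - 5*x - 8); 2*x^2 - 5*x - 8 = 0 has no rational roots; quadratic formula: x = (5 ± √89)/4.
  ⇒ x = 5/4 - sqrt(89)/4 ≈ -1.1085, 5/4 + sqrt(89)/4 ≈ 3.6085

f''(x) = 2*(4*x^2*(5 - 4*x) + (12*x - 5)*(x^2 + 4))/(x^2 + 4)^3
Second-derivative test at each critical point:
  f''(-1.1085) = -0.6901 < 0 → local maximum
  f''(3.6085) = 0.0651 > 0 → local minimum

Critical points: x = 5/4 - sqrt(89)/4 ≈ -1.1085 (local maximum); x = 5/4 + sqrt(89)/4 ≈ 3.6085 (local minimum)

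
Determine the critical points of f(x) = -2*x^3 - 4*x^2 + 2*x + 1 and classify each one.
f'(x) = -6*x^2 - 8*x + 2

Solve f'(x) = 0:
  Factor: -6*x^2 - 8*x + 2 = -2*(3*x^2 + 4*x - 1); 3*x^2 + 4*x - 1 = 0 has no rational roots; quadratic formula: x = (-4 ± √28)/6.
  ⇒ x = -sqrt(7)/3 - 2/3 ≈ -1.5486, -2/3 + sqrt(7)/3 ≈ 0.2153

f''(x) = -12*x - 8
Second-derivative test at each critical point:
  f''(-1.5486) = 10.5830 > 0 → local minimum
  f''(0.2153) = -10.5830 < 0 → local maximum

Critical points: x = -sqrt(7)/3 - 2/3 ≈ -1.5486 (local minimum); x = -2/3 + sqrt(7)/3 ≈ 0.2153 (local maximum)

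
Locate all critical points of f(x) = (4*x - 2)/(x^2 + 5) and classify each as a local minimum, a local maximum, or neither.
f'(x) = 4*(-x^2 + x + 5)/(x^4 + 10*x^2 + 25)

Solve f'(x) = 0:
  f'(x) = -4*(x^2 - x - 5)/(x^2 + 5)^2; the denominator is positive wherever f is defined, so f'(x) = 0 ⇔ -4*x^2 + 4*x + 20 = 0.
  Factor: -4*x^2 + 4*x + 20 = -4*(x^2 - x - 5); x^2 - x - 5 = 0 has no rational roots; quadratic formula: x = (1 ± √21)/2.
  ⇒ x = 1/2 - sqrt(21)/2 ≈ -1.7913, 1/2 + sqrt(21)/2 ≈ 2.7913

f''(x) = 4*(4*x^2*(2*x - 1) + (1 - 6*x)*(x^2 + 5))/(x^2 + 5)^3
Second-derivative test at each critical point:
  f''(-1.7913) = 0.2720 > 0 → local minimum
  f''(2.7913) = -0.1120 < 0 → local maximum

Critical points: x = 1/2 - sqrt(21)/2 ≈ -1.7913 (local minimum); x = 1/2 + sqrt(21)/2 ≈ 2.7913 (local maximum)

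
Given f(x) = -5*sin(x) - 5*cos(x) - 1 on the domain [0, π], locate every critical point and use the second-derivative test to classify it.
f'(x) = -5*sqrt(2)*cos(x + pi/4)

Solve f'(x) = 0 on [0, π]:
  f'(x) = 0 ⇔ -5*cos(x) = -5*sin(x) ⇔ tan(x) = 1, i.e. x = arctan(1) + nπ; keep the solutions lying in [0, π].
  ⇒ x = pi/4 ≈ 0.7854

f''(x) = 5*sqrt(2)*sin(x + pi/4)
Second-derivative test at each critical point:
  f''(0.7854) = 7.0711 > 0 → local minimum

Critical points: x = pi/4 ≈ 0.7854 (local minimum)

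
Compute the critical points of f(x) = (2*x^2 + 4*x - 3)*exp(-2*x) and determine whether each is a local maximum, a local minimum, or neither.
f'(x) = 2*(-2*x^2 - 2*x + 5)*exp(-2*x)

Solve f'(x) = 0:
  f'(x) = (-4*x^2 - 4*x + 10)·exp(-2*x) and exp(-2*x) > 0 for every x, so f'(x) = 0 ⇔ -4*x^2 - 4*x + 10 = 0.
  Factor: -4*x^2 - 4*x + 10 = -2*(2*x^2 + 2*x - 5); 2*x^2 + 2*x - 5 = 0 has no rational roots; quadratic formula: x = (-2 ± √44)/4.
  ⇒ x = -sqrt(11)/2 - 1/2 ≈ -2.1583, -1/2 + sqrt(11)/2 ≈ 1.1583

f''(x) = 8*(x^2 - 3)*exp(-2*x)
Second-derivative test at each critical point:
  f''(-2.1583) = 994.1288 > 0 → local minimum
  f''(1.1583) = -1.3082 < 0 → local maximum

Critical points: x = -sqrt(11)/2 - 1/2 ≈ -2.1583 (local minimum); x = -1/2 + sqrt(11)/2 ≈ 1.1583 (local maximum)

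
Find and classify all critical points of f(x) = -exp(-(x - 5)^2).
f'(x) = 2*(x - 5)*exp(-(x - 5)^2)

Solve f'(x) = 0:
  f'(x) = (2*x - 10)·exp(-(x - 5)^2) and exp(-(x - 5)^2) > 0 for every x, so f'(x) = 0 ⇔ 2*x - 10 = 0.
  Factor: 2*x - 10 = 2*(x - 5) = 0.
  ⇒ x = 5

f''(x) = 2*(1 - 2*(x - 5)^2)*exp(-(x - 5)^2)
Second-derivative test at each critical point:
  f''(5) = 2 > 0 → local minimum

Critical points: x = 5 (local minimum)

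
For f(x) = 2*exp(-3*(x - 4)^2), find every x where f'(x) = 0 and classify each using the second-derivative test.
f'(x) = 12*(4 - x)*exp(-3*(x - 4)^2)

Solve f'(x) = 0:
  f'(x) = (48 - 12*x)·exp(-3*(x - 4)^2) and exp(-3*(x - 4)^2) > 0 for every x, so f'(x) = 0 ⇔ 48 - 12*x = 0.
  Factor: 48 - 12*x = -12*(x - 4) = 0.
  ⇒ x = 4

f''(x) = 12*(6*(x - 4)^2 - 1)*exp(-3*(x - 4)^2)
Second-derivative test at each critical point:
  f''(4) = -12 < 0 → local maximum

Critical points: x = 4 (local maximum)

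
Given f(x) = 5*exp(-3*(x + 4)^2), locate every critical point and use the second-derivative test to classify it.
f'(x) = 30*(-x - 4)*exp(-3*(x + 4)^2)

Solve f'(x) = 0:
  f'(x) = (-30*x - 120)·exp(-3*(x + 4)^2) and exp(-3*(x + 4)^2) > 0 for every x, so f'(x) = 0 ⇔ -30*x - 120 = 0.
  Factor: -30*x - 120 = -30*(x + 4) = 0.
  ⇒ x = -4

f''(x) = 30*(6*(x + 4)^2 - 1)*exp(-3*(x + 4)^2)
Second-derivative test at each critical point:
  f''(-4) = -30 < 0 → local maximum

Critical points: x = -4 (local maximum)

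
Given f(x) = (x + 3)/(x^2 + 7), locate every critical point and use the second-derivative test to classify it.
f'(x) = (x^2 - 2*x*(x + 3) + 7)/(x^2 + 7)^2

Solve f'(x) = 0:
  f'(x) = -(x - 1)*(x + 7)/(x^2 + 7)^2; the denominator is positive wherever f is defined, so f'(x) = 0 ⇔ -x^2 - 6*x + 7 = 0.
  Factor: -x^2 - 6*x + 7 = -(x - 1)*(x + 7) = 0.
  ⇒ x = -7, 1

f''(x) = 2*(4*x^2*(x + 3) - 3*(x + 1)*(x^2 + 7))/(x^2 + 7)^3
Second-derivative test at each critical point:
  f''(-7) = 1/392 > 0 → local minimum
  f''(1) = -1/8 < 0 → local maximum

Critical points: x = -7 (local minimum); x = 1 (local maximum)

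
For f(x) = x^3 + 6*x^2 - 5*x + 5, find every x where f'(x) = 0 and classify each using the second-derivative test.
f'(x) = 3*x^2 + 12*x - 5

Solve f'(x) = 0:
  3*x^2 + 12*x - 5 = 0 has no rational roots; quadratic formula: x = (-12 ± √204)/6.
  ⇒ x = -sqrt(51)/3 - 2 ≈ -4.3805, -2 + sqrt(51)/3 ≈ 0.3805

f''(x) = 6*x + 12
Second-derivative test at each critical point:
  f''(-4.3805) = -14.2829 < 0 → local maximum
  f''(0.3805) = 14.2829 > 0 → local minimum

Critical points: x = -sqrt(51)/3 - 2 ≈ -4.3805 (local maximum); x = -2 + sqrt(51)/3 ≈ 0.3805 (local minimum)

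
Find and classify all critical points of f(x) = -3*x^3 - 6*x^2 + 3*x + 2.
f'(x) = -9*x^2 - 12*x + 3

Solve f'(x) = 0:
  Factor: -9*x^2 - 12*x + 3 = -3*(3*x^2 + 4*x - 1); 3*x^2 + 4*x - 1 = 0 has no rational roots; quadratic formula: x = (-4 ± √28)/6.
  ⇒ x = -sqrt(7)/3 - 2/3 ≈ -1.5486, -2/3 + sqrt(7)/3 ≈ 0.2153

f''(x) = -18*x - 12
Second-derivative test at each critical point:
  f''(-1.5486) = 15.8745 > 0 → local minimum
  f''(0.2153) = -15.8745 < 0 → local maximum

Critical points: x = -sqrt(7)/3 - 2/3 ≈ -1.5486 (local minimum); x = -2/3 + sqrt(7)/3 ≈ 0.2153 (local maximum)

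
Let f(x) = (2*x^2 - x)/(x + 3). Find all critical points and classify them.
f'(x) = (2*x^2 + 12*x - 3)/(x^2 + 6*x + 9)

Solve f'(x) = 0:
  f'(x) = (2*x^2 + 12*x - 3)/(x + 3)^2; the denominator is positive wherever f is defined, so f'(x) = 0 ⇔ 2*x^2 + 12*x - 3 = 0.
  2*x^2 + 12*x - 3 = 0 has no rational roots; quadratic formula: x = (-12 ± √168)/4.
  ⇒ x = -sqrt(42)/2 - 3 ≈ -6.2404, -3 + sqrt(42)/2 ≈ 0.2404

f''(x) = 42/(x^3 + 9*x^2 + 27*x + 27)
Second-derivative test at each critical point:
  f''(-6.2404) = -1.2344 < 0 → local maximum
  f''(0.2404) = 1.2344 > 0 → local minimum

Critical points: x = -sqrt(42)/2 - 3 ≈ -6.2404 (local maximum); x = -3 + sqrt(42)/2 ≈ 0.2404 (local minimum)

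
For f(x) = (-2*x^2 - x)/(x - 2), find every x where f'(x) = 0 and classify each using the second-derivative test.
f'(x) = 2*(-x^2 + 4*x + 1)/(x^2 - 4*x + 4)

Solve f'(x) = 0:
  f'(x) = -2*(x^2 - 4*x - 1)/(x - 2)^2; the denominator is positive wherever f is defined, so f'(x) = 0 ⇔ -2*x^2 + 8*x + 2 = 0.
  Factor: -2*x^2 + 8*x + 2 = -2*(x^2 - 4*x - 1); x^2 - 4*x - 1 = 0 has no rational roots; quadratic formula: x = (4 ± √20)/2.
  ⇒ x = 2 - sqrt(5) ≈ -0.2361, 2 + sqrt(5) ≈ 4.2361

f''(x) = -20/(x^3 - 6*x^2 + 12*x - 8)
Second-derivative test at each critical point:
  f''(-0.2361) = 1.7889 > 0 → local minimum
  f''(4.2361) = -1.7889 < 0 → local maximum

Critical points: x = 2 - sqrt(5) ≈ -0.2361 (local minimum); x = 2 + sqrt(5) ≈ 4.2361 (local maximum)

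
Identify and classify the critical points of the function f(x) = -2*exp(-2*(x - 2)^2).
f'(x) = 8*(x - 2)*exp(-2*(x - 2)^2)

Solve f'(x) = 0:
  f'(x) = (8*x - 16)·exp(-2*(x - 2)^2) and exp(-2*(x - 2)^2) > 0 for every x, so f'(x) = 0 ⇔ 8*x - 16 = 0.
  Factor: 8*x - 16 = 8*(x - 2) = 0.
  ⇒ x = 2

f''(x) = 8*(1 - 4*(x - 2)^2)*exp(-2*(x - 2)^2)
Second-derivative test at each critical point:
  f''(2) = 8 > 0 → local minimum

Critical points: x = 2 (local minimum)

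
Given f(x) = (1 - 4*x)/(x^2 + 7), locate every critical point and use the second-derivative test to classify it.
f'(x) = 2*(2*x^2 - x - 14)/(x^4 + 14*x^2 + 49)

Solve f'(x) = 0:
  f'(x) = 2*(2*x^2 - x - 14)/(x^2 + 7)^2; the denominator is positive wherever f is defined, so f'(x) = 0 ⇔ 4*x^2 - 2*x - 28 = 0.
  Factor: 4*x^2 - 2*x - 28 = 2*(2*x^2 - x - 14); 2*x^2 - x - 14 = 0 has no rational roots; quadratic formula: x = (1 ± √113)/4.
  ⇒ x = 1/4 - sqrt(113)/4 ≈ -2.4075, 1/4 + sqrt(113)/4 ≈ 2.9075

f''(x) = 2*(4*x^2*(1 - 4*x) + (12*x - 1)*(x^2 + 7))/(x^2 + 7)^3
Second-derivative test at each critical point:
  f''(-2.4075) = -0.1298 < 0 → local maximum
  f''(2.9075) = 0.0890 > 0 → local minimum

Critical points: x = 1/4 - sqrt(113)/4 ≈ -2.4075 (local maximum); x = 1/4 + sqrt(113)/4 ≈ 2.9075 (local minimum)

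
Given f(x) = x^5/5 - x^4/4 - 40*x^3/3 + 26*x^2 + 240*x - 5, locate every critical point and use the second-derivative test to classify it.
f'(x) = x^4 - x^3 - 40*x^2 + 52*x + 240

Solve f'(x) = 0:
  Factor: x^4 - x^3 - 40*x^2 + 52*x + 240 = (x - 5)*(x - 4)*(x + 2)*(x + 6) = 0.
  ⇒ x = -6, -2, 4, 5

f''(x) = 4*x^3 - 3*x^2 - 80*x + 52
Second-derivative test at each critical point:
  f''(-6) = -440 < 0 → local maximum
  f''(-2) = 168 > 0 → local minimum
  f''(4) = -60 < 0 → local maximum
  f''(5) = 77 > 0 → local minimum

Critical points: x = -6 (local maximum); x = -2 (local minimum); x = 4 (local maximum); x = 5 (local minimum)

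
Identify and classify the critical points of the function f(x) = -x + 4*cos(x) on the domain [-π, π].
f'(x) = -4*sin(x) - 1

Solve f'(x) = 0 on [-π, π]:
  f'(x) = 0 ⇔ sin(x) = -1/4, i.e. x = arcsin(-1/4) + 2nπ or x = π − arcsin(-1/4) + 2nπ; keep the solutions lying in [-π, π].
  ⇒ x = -pi + asin(1/4) ≈ -2.8889, -asin(1/4) ≈ -0.2527

f''(x) = -4*cos(x)
Second-derivative test at each critical point:
  f''(-2.8889) = 3.8730 > 0 → local minimum
  f''(-0.2527) = -3.8730 < 0 → local maximum

Critical points: x = -pi + asin(1/4) ≈ -2.8889 (local minimum); x = -asin(1/4) ≈ -0.2527 (local maximum)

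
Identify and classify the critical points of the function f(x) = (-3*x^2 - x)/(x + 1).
f'(x) = (-3*x^2 - 6*x - 1)/(x^2 + 2*x + 1)

Solve f'(x) = 0:
  f'(x) = -(3*x^2 + 6*x + 1)/(x + 1)^2; the denominator is positive wherever f is defined, so f'(x) = 0 ⇔ -3*x^2 - 6*x - 1 = 0.
  3*x^2 + 6*x + 1 = 0 has no rational roots; quadratic formula: x = (-6 ± √24)/6.
  ⇒ x = -1 - sqrt(6)/3 ≈ -1.8165, -1 + sqrt(6)/3 ≈ -0.1835

f''(x) = -4/(x^3 + 3*x^2 + 3*x + 1)
Second-derivative test at each critical point:
  f''(-1.8165) = 7.3485 > 0 → local minimum
  f''(-0.1835) = -7.3485 < 0 → local maximum

Critical points: x = -1 - sqrt(6)/3 ≈ -1.8165 (local minimum); x = -1 + sqrt(6)/3 ≈ -0.1835 (local maximum)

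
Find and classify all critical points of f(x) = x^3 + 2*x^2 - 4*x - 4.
f'(x) = 3*x^2 + 4*x - 4

Solve f'(x) = 0:
  Factor: 3*x^2 + 4*x - 4 = (x + 2)*(3*x - 2) = 0.
  ⇒ x = -2, 2/3

f''(x) = 6*x + 4
Second-derivative test at each critical point:
  f''(-2) = -8 < 0 → local maximum
  f''(2/3) = 8 > 0 → local minimum

Critical points: x = -2 (local maximum); x = 2/3 (local minimum)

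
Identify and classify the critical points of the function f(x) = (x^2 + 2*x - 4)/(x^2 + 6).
f'(x) = 2*(-x^2 + 10*x + 6)/(x^4 + 12*x^2 + 36)

Solve f'(x) = 0:
  f'(x) = -2*(x^2 - 10*x - 6)/(x^2 + 6)^2; the denominator is positive wherever f is defined, so f'(x) = 0 ⇔ -2*x^2 + 20*x + 12 = 0.
  Factor: -2*x^2 + 20*x + 12 = -2*(x^2 - 10*x - 6); x^2 - 10*x - 6 = 0 has no rational roots; quadratic formula: x = (10 ± √124)/2.
  ⇒ x = 5 - sqrt(31) ≈ -0.5678, 5 + sqrt(31) ≈ 10.5678

f''(x) = 4*(x^3 - 15*x^2 - 18*x + 30)/(x^6 + 18*x^4 + 108*x^2 + 216)
Second-derivative test at each critical point:
  f''(-0.5678) = 0.5572 > 0 → local minimum
  f''(10.5678) = -0.0016 < 0 → local maximum

Critical points: x = 5 - sqrt(31) ≈ -0.5678 (local minimum); x = 5 + sqrt(31) ≈ 10.5678 (local maximum)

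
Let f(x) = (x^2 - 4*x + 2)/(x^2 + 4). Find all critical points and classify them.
f'(x) = 4*(x^2 + x - 4)/(x^4 + 8*x^2 + 16)

Solve f'(x) = 0:
  f'(x) = 4*(x^2 + x - 4)/(x^2 + 4)^2; the denominator is positive wherever f is defined, so f'(x) = 0 ⇔ 4*x^2 + 4*x - 16 = 0.
  Factor: 4*x^2 + 4*x - 16 = 4*(x^2 + x - 4); x^2 + x - 4 = 0 has no rational roots; quadratic formula: x = (-1 ± √17)/2.
  ⇒ x = -sqrt(17)/2 - 1/2 ≈ -2.5616, -1/2 + sqrt(17)/2 ≈ 1.5616

f''(x) = 4*(-2*x^3 - 3*x^2 + 24*x + 4)/(x^6 + 12*x^4 + 48*x^2 + 64)
Second-derivative test at each critical point:
  f''(-2.5616) = -0.1479 < 0 → local maximum
  f''(1.5616) = 0.3979 > 0 → local minimum

Critical points: x = -sqrt(17)/2 - 1/2 ≈ -2.5616 (local maximum); x = -1/2 + sqrt(17)/2 ≈ 1.5616 (local minimum)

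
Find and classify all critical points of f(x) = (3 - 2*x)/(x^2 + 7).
f'(x) = 2*(x^2 - 3*x - 7)/(x^4 + 14*x^2 + 49)

Solve f'(x) = 0:
  f'(x) = 2*(x^2 - 3*x - 7)/(x^2 + 7)^2; the denominator is positive wherever f is defined, so f'(x) = 0 ⇔ 2*x^2 - 6*x - 14 = 0.
  Factor: 2*x^2 - 6*x - 14 = 2*(x^2 - 3*x - 7); x^2 - 3*x - 7 = 0 has no rational roots; quadratic formula: x = (3 ± √37)/2.
  ⇒ x = 3/2 - sqrt(37)/2 ≈ -1.5414, 3/2 + sqrt(37)/2 ≈ 4.5414

f''(x) = 2*(4*x^2*(3 - 2*x) + 3*(2*x - 1)*(x^2 + 7))/(x^2 + 7)^3
Second-derivative test at each critical point:
  f''(-1.5414) = -0.1384 < 0 → local maximum
  f''(4.5414) = 0.0159 > 0 → local minimum

Critical points: x = 3/2 - sqrt(37)/2 ≈ -1.5414 (local maximum); x = 3/2 + sqrt(37)/2 ≈ 4.5414 (local minimum)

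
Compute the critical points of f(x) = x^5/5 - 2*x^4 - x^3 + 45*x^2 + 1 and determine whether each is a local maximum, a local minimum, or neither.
f'(x) = x*(x^3 - 8*x^2 - 3*x + 90)

Solve f'(x) = 0:
  Factor: x^4 - 8*x^3 - 3*x^2 + 90*x = x*(x - 6)*(x - 5)*(x + 3) = 0.
  ⇒ x = -3, 0, 5, 6

f''(x) = 4*x^3 - 24*x^2 - 6*x + 90
Second-derivative test at each critical point:
  f''(-3) = -216 < 0 → local maximum
  f''(0) = 90 > 0 → local minimum
  f''(5) = -40 < 0 → local maximum
  f''(6) = 54 > 0 → local minimum

Critical points: x = -3 (local maximum); x = 0 (local minimum); x = 5 (local maximum); x = 6 (local minimum)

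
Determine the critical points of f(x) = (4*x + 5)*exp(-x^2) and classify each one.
f'(x) = 2*(-x*(4*x + 5) + 2)*exp(-x^2)

Solve f'(x) = 0:
  f'(x) = (-8*x^2 - 10*x + 4)·exp(-x^2) and exp(-x^2) > 0 for every x, so f'(x) = 0 ⇔ -8*x^2 - 10*x + 4 = 0.
  Factor: -8*x^2 - 10*x + 4 = -2*(4*x^2 + 5*x - 2); 4*x^2 + 5*x - 2 = 0 has no rational roots; quadratic formula: x = (-5 ± √57)/8.
  ⇒ x = -sqrt(57)/8 - 5/8 ≈ -1.5687, -5/8 + sqrt(57)/8 ≈ 0.3187

f''(x) = 2*(2*x^2*(4*x + 5) - 12*x - 5)*exp(-x^2)
Second-derivative test at each critical point:
  f''(-1.5687) = 1.2889 > 0 → local minimum
  f''(0.3187) = -13.6411 < 0 → local maximum

Critical points: x = -sqrt(57)/8 - 5/8 ≈ -1.5687 (local minimum); x = -5/8 + sqrt(57)/8 ≈ 0.3187 (local maximum)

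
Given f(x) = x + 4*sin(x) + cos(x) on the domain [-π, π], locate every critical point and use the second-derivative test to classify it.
f'(x) = -sin(x) + 4*cos(x) + 1

Solve f'(x) = 0 on [-π, π]:
  f'(x) = 0 ⇔ -sin(x) + 4*cos(x) = -1. Write the left side as R·cos(x + φ) with R = √(4² + 1²) = sqrt(17), cos φ = 4*sqrt(17)/17, sin φ = sqrt(17)/17; then cos(x + φ) = -sqrt(17)/17. Solve for x and keep the solutions lying in [-π, π].
  ⇒ x = -pi + atan(15/8) ≈ -2.0608, pi/2 ≈ 1.5708

f''(x) = -4*sin(x) - cos(x)
Second-derivative test at each critical point:
  f''(-2.0608) = 4 > 0 → local minimum
  f''(1.5708) = -4 < 0 → local maximum

Critical points: x = -pi + atan(15/8) ≈ -2.0608 (local minimum); x = pi/2 ≈ 1.5708 (local maximum)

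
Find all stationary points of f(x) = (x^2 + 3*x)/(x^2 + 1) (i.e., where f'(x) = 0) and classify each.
f'(x) = (-3*x^2 + 2*x + 3)/(x^4 + 2*x^2 + 1)

Solve f'(x) = 0:
  f'(x) = -(3*x^2 - 2*x - 3)/(x^2 + 1)^2; the denominator is positive wherever f is defined, so f'(x) = 0 ⇔ -3*x^2 + 2*x + 3 = 0.
  3*x^2 - 2*x - 3 = 0 has no rational roots; quadratic formula: x = (2 ± √40)/6.
  ⇒ x = 1/3 - sqrt(10)/3 ≈ -0.7208, 1/3 + sqrt(10)/3 ≈ 1.3874

f''(x) = 2*(3*x^3 - 3*x^2 - 9*x + 1)/(x^6 + 3*x^4 + 3*x^2 + 1)
Second-derivative test at each critical point:
  f''(-0.7208) = 2.7393 > 0 → local minimum
  f''(1.3874) = -0.7393 < 0 → local maximum

Critical points: x = 1/3 - sqrt(10)/3 ≈ -0.7208 (local minimum); x = 1/3 + sqrt(10)/3 ≈ 1.3874 (local maximum)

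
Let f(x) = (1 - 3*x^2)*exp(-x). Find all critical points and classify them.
f'(x) = (3*x^2 - 6*x - 1)*exp(-x)

Solve f'(x) = 0:
  f'(x) = (3*x^2 - 6*x - 1)·exp(-x) and exp(-x) > 0 for every x, so f'(x) = 0 ⇔ 3*x^2 - 6*x - 1 = 0.
  3*x^2 - 6*x - 1 = 0 has no rational roots; quadratic formula: x = (6 ± √48)/6.
  ⇒ x = 1 - 2*sqrt(3)/3 ≈ -0.1547, 1 + 2*sqrt(3)/3 ≈ 2.1547

f''(x) = (-3*x^2 + 12*x - 5)*exp(-x)
Second-derivative test at each critical point:
  f''(-0.1547) = -8.0873 < 0 → local maximum
  f''(2.1547) = 0.8032 > 0 → local minimum

Critical points: x = 1 - 2*sqrt(3)/3 ≈ -0.1547 (local maximum); x = 1 + 2*sqrt(3)/3 ≈ 2.1547 (local minimum)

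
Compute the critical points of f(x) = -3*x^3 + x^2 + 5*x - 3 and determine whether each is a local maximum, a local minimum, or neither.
f'(x) = -9*x^2 + 2*x + 5

Solve f'(x) = 0:
  9*x^2 - 2*x - 5 = 0 has no rational roots; quadratic formula: x = (2 ± √184)/18.
  ⇒ x = 1/9 - sqrt(46)/9 ≈ -0.6425, 1/9 + sqrt(46)/9 ≈ 0.8647

f''(x) = 2 - 18*x
Second-derivative test at each critical point:
  f''(-0.6425) = 13.5647 > 0 → local minimum
  f''(0.8647) = -13.5647 < 0 → local maximum

Critical points: x = 1/9 - sqrt(46)/9 ≈ -0.6425 (local minimum); x = 1/9 + sqrt(46)/9 ≈ 0.8647 (local maximum)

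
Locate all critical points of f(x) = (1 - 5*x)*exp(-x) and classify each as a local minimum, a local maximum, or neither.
f'(x) = (5*x - 6)*exp(-x)

Solve f'(x) = 0:
  f'(x) = (5*x - 6)·exp(-x) and exp(-x) > 0 for every x, so f'(x) = 0 ⇔ 5*x - 6 = 0.
  5*x - 6 = 0.
  ⇒ x = 6/5

f''(x) = (11 - 5*x)*exp(-x)
Second-derivative test at each critical point:
  f''(6/5) = 1.5060 > 0 → local minimum

Critical points: x = 6/5 (local minimum)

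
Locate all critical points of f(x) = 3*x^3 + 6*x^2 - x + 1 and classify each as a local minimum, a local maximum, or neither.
f'(x) = 9*x^2 + 12*x - 1

Solve f'(x) = 0:
  9*x^2 + 12*x - 1 = 0 has no rational roots; quadratic formula: x = (-12 ± √180)/18.
  ⇒ x = -sqrt(5)/3 - 2/3 ≈ -1.4120, -2/3 + sqrt(5)/3 ≈ 0.0787

f''(x) = 18*x + 12
Second-derivative test at each critical point:
  f''(-1.4120) = -13.4164 < 0 → local maximum
  f''(0.0787) = 13.4164 > 0 → local minimum

Critical points: x = -sqrt(5)/3 - 2/3 ≈ -1.4120 (local maximum); x = -2/3 + sqrt(5)/3 ≈ 0.0787 (local minimum)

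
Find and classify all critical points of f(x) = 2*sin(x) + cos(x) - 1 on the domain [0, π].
f'(x) = -sin(x) + 2*cos(x)

Solve f'(x) = 0 on [0, π]:
  f'(x) = 0 ⇔ 2*cos(x) = sin(x) ⇔ tan(x) = 2, i.e. x = arctan(2) + nπ; keep the solutions lying in [0, π].
  ⇒ x = atan(2) ≈ 1.1071

f''(x) = -2*sin(x) - cos(x)
Second-derivative test at each critical point:
  f''(1.1071) = -2.2361 < 0 → local maximum

Critical points: x = atan(2) ≈ 1.1071 (local maximum)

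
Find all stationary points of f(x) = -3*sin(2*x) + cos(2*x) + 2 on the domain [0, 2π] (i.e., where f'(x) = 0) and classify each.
f'(x) = -2*sin(2*x) - 6*cos(2*x)

Solve f'(x) = 0 on [0, 2π]:
  f'(x) = 0 ⇔ -3*cos(2*x) = sin(2*x) ⇔ tan(2*x) = -3, i.e. 2*x = arctan(-3) + nπ; keep the solutions lying in [0, 2π].
  ⇒ x = -atan(3)/2 + pi/2 ≈ 0.9463, pi - atan(3)/2 ≈ 2.5171, -atan(3)/2 + 3*pi/2 ≈ 4.0879, -atan(3)/2 + 2*pi ≈ 5.6587

f''(x) = 12*sin(2*x) - 4*cos(2*x)
Second-derivative test at each critical point:
  f''(0.9463) = 12.6491 > 0 → local minimum
  f''(2.5171) = -12.6491 < 0 → local maximum
  f''(4.0879) = 12.6491 > 0 → local minimum
  f''(5.6587) = -12.6491 < 0 → local maximum

Critical points: x = -atan(3)/2 + pi/2 ≈ 0.9463 (local minimum); x = pi - atan(3)/2 ≈ 2.5171 (local maximum); x = -atan(3)/2 + 3*pi/2 ≈ 4.0879 (local minimum); x = -atan(3)/2 + 2*pi ≈ 5.6587 (local maximum)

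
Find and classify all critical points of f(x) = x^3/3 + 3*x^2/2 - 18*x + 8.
f'(x) = x^2 + 3*x - 18

Solve f'(x) = 0:
  Factor: x^2 + 3*x - 18 = (x - 3)*(x + 6) = 0.
  ⇒ x = -6, 3

f''(x) = 2*x + 3
Second-derivative test at each critical point:
  f''(-6) = -9 < 0 → local maximum
  f''(3) = 9 > 0 → local minimum

Critical points: x = -6 (local maximum); x = 3 (local minimum)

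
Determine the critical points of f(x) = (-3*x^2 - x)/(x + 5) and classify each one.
f'(x) = (-3*x^2 - 30*x - 5)/(x^2 + 10*x + 25)

Solve f'(x) = 0:
  f'(x) = -(3*x^2 + 30*x + 5)/(x + 5)^2; the denominator is positive wherever f is defined, so f'(x) = 0 ⇔ -3*x^2 - 30*x - 5 = 0.
  3*x^2 + 30*x + 5 = 0 has no rational roots; quadratic formula: x = (-30 ± √840)/6.
  ⇒ x = -5 - sqrt(210)/3 ≈ -9.8305, -5 + sqrt(210)/3 ≈ -0.1695

f''(x) = -140/(x^3 + 15*x^2 + 75*x + 125)
Second-derivative test at each critical point:
  f''(-9.8305) = 1.2421 > 0 → local minimum
  f''(-0.1695) = -1.2421 < 0 → local maximum

Critical points: x = -5 - sqrt(210)/3 ≈ -9.8305 (local minimum); x = -5 + sqrt(210)/3 ≈ -0.1695 (local maximum)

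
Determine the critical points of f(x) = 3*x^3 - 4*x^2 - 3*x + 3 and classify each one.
f'(x) = 9*x^2 - 8*x - 3

Solve f'(x) = 0:
  9*x^2 - 8*x - 3 = 0 has no rational roots; quadratic formula: x = (8 ± √172)/18.
  ⇒ x = 4/9 - sqrt(43)/9 ≈ -0.2842, 4/9 + sqrt(43)/9 ≈ 1.1730

f''(x) = 18*x - 8
Second-derivative test at each critical point:
  f''(-0.2842) = -13.1149 < 0 → local maximum
  f''(1.1730) = 13.1149 > 0 → local minimum

Critical points: x = 4/9 - sqrt(43)/9 ≈ -0.2842 (local maximum); x = 4/9 + sqrt(43)/9 ≈ 1.1730 (local minimum)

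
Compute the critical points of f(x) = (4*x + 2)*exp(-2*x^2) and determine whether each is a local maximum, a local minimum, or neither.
f'(x) = 4*(-2*x*(2*x + 1) + 1)*exp(-2*x^2)

Solve f'(x) = 0:
  f'(x) = (-16*x^2 - 8*x + 4)·exp(-2*x^2) and exp(-2*x^2) > 0 for every x, so f'(x) = 0 ⇔ -16*x^2 - 8*x + 4 = 0.
  Factor: -16*x^2 - 8*x + 4 = -4*(4*x^2 + 2*x - 1); 4*x^2 + 2*x - 1 = 0 has no rational roots; quadratic formula: x = (-2 ± √20)/8.
  ⇒ x = -sqrt(5)/4 - 1/4 ≈ -0.8090, -1/4 + sqrt(5)/4 ≈ 0.3090

f''(x) = 8*(4*x^2*(2*x + 1) - 6*x - 1)*exp(-2*x^2)
Second-derivative test at each critical point:
  f''(-0.8090) = 4.8314 > 0 → local minimum
  f''(0.3090) = -14.7786 < 0 → local maximum

Critical points: x = -sqrt(5)/4 - 1/4 ≈ -0.8090 (local minimum); x = -1/4 + sqrt(5)/4 ≈ 0.3090 (local maximum)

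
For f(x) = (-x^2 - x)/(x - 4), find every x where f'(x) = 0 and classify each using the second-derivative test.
f'(x) = (-x^2 + 8*x + 4)/(x^2 - 8*x + 16)

Solve f'(x) = 0:
  f'(x) = -(x^2 - 8*x - 4)/(x - 4)^2; the denominator is positive wherever f is defined, so f'(x) = 0 ⇔ -x^2 + 8*x + 4 = 0.
  x^2 - 8*x - 4 = 0 has no rational roots; quadratic formula: x = (8 ± √80)/2.
  ⇒ x = 4 - 2*sqrt(5) ≈ -0.4721, 4 + 2*sqrt(5) ≈ 8.4721

f''(x) = -40/(x^3 - 12*x^2 + 48*x - 64)
Second-derivative test at each critical point:
  f''(-0.4721) = 0.4472 > 0 → local minimum
  f''(8.4721) = -0.4472 < 0 → local maximum

Critical points: x = 4 - 2*sqrt(5) ≈ -0.4721 (local minimum); x = 4 + 2*sqrt(5) ≈ 8.4721 (local maximum)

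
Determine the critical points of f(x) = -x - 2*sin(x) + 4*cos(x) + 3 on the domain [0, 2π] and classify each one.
f'(x) = -4*sin(x) - 2*cos(x) - 1

Solve f'(x) = 0 on [0, 2π]:
  f'(x) = 0 ⇔ -4*sin(x) - 2*cos(x) = 1. Write the left side as R·cos(x + φ) with R = √((-2)² + 4²) = 2*sqrt(5), cos φ = -sqrt(5)/5, sin φ = 2*sqrt(5)/5; then cos(x + φ) = sqrt(5)/10. Solve for x and keep the solutions lying in [0, 2π].
  ⇒ x = atan((-2 + sqrt(19))/(-2*sqrt(19) - 1)) + pi ≈ 2.9035, atan((-sqrt(19) - 2)/(-1 + 2*sqrt(19))) + 2*pi ≈ 5.5940

f''(x) = 2*sin(x) - 4*cos(x)
Second-derivative test at each critical point:
  f''(2.9035) = 4.3589 > 0 → local minimum
  f''(5.5940) = -4.3589 < 0 → local maximum

Critical points: x = atan((-2 + sqrt(19))/(-2*sqrt(19) - 1)) + pi ≈ 2.9035 (local minimum); x = atan((-sqrt(19) - 2)/(-1 + 2*sqrt(19))) + 2*pi ≈ 5.5940 (local maximum)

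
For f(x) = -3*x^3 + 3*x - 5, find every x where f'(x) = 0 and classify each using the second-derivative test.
f'(x) = 3 - 9*x^2

Solve f'(x) = 0:
  Factor: 3 - 9*x^2 = -3*(3*x^2 - 1); 3*x^2 - 1 = 0 has no rational roots; quadratic formula: x = (0 ± √12)/6.
  ⇒ x = -sqrt(3)/3 ≈ -0.5774, sqrt(3)/3 ≈ 0.5774

f''(x) = -18*x
Second-derivative test at each critical point:
  f''(-0.5774) = 10.3923 > 0 → local minimum
  f''(0.5774) = -10.3923 < 0 → local maximum

Critical points: x = -sqrt(3)/3 ≈ -0.5774 (local minimum); x = sqrt(3)/3 ≈ 0.5774 (local maximum)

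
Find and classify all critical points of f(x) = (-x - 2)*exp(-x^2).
f'(x) = (2*x*(x + 2) - 1)*exp(-x^2)

Solve f'(x) = 0:
  f'(x) = (2*x^2 + 4*x - 1)·exp(-x^2) and exp(-x^2) > 0 for every x, so f'(x) = 0 ⇔ 2*x^2 + 4*x - 1 = 0.
  2*x^2 + 4*x - 1 = 0 has no rational roots; quadratic formula: x = (-4 ± √24)/4.
  ⇒ x = -sqrt(6)/2 - 1 ≈ -2.2247, -1 + sqrt(6)/2 ≈ 0.2247

f''(x) = 2*(-2*x^2*(x + 2) + 3*x + 2)*exp(-x^2)
Second-derivative test at each critical point:
  f''(-2.2247) = -0.0347 < 0 → local maximum
  f''(0.2247) = 4.6577 > 0 → local minimum

Critical points: x = -sqrt(6)/2 - 1 ≈ -2.2247 (local maximum); x = -1 + sqrt(6)/2 ≈ 0.2247 (local minimum)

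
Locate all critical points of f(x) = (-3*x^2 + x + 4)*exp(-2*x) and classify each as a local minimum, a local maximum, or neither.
f'(x) = (6*x^2 - 8*x - 7)*exp(-2*x)

Solve f'(x) = 0:
  f'(x) = (6*x^2 - 8*x - 7)·exp(-2*x) and exp(-2*x) > 0 for every x, so f'(x) = 0 ⇔ 6*x^2 - 8*x - 7 = 0.
  6*x^2 - 8*x - 7 = 0 has no rational roots; quadratic formula: x = (8 ± √232)/12.
  ⇒ x = 2/3 - sqrt(58)/6 ≈ -0.6026, 2/3 + sqrt(58)/6 ≈ 1.9360

f''(x) = 2*(-6*x^2 + 14*x + 3)*exp(-2*x)
Second-derivative test at each critical point:
  f''(-0.6026) = -50.8371 < 0 → local maximum
  f''(1.9360) = 0.3171 > 0 → local minimum

Critical points: x = 2/3 - sqrt(58)/6 ≈ -0.6026 (local maximum); x = 2/3 + sqrt(58)/6 ≈ 1.9360 (local minimum)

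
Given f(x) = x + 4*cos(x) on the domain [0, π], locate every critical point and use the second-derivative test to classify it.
f'(x) = 1 - 4*sin(x)

Solve f'(x) = 0 on [0, π]:
  f'(x) = 0 ⇔ sin(x) = 1/4, i.e. x = arcsin(1/4) + 2nπ or x = π − arcsin(1/4) + 2nπ; keep the solutions lying in [0, π].
  ⇒ x = asin(1/4) ≈ 0.2527, pi - asin(1/4) ≈ 2.8889

f''(x) = -4*cos(x)
Second-derivative test at each critical point:
  f''(0.2527) = -3.8730 < 0 → local maximum
  f''(2.8889) = 3.8730 > 0 → local minimum

Critical points: x = asin(1/4) ≈ 0.2527 (local maximum); x = pi - asin(1/4) ≈ 2.8889 (local minimum)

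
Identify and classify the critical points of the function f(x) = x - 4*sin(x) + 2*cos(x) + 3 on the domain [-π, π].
f'(x) = -2*sin(x) - 4*cos(x) + 1

Solve f'(x) = 0 on [-π, π]:
  f'(x) = 0 ⇔ -2*sin(x) - 4*cos(x) = -1. Write the left side as R·cos(x + φ) with R = √((-4)² + 2²) = 2*sqrt(5), cos φ = -2*sqrt(5)/5, sin φ = sqrt(5)/5; then cos(x + φ) = -sqrt(5)/10. Solve for x and keep the solutions lying in [-π, π].
  ⇒ x = atan((1 - 2*sqrt(19))/(2 + sqrt(19))) ≈ -0.8816, atan((1 + 2*sqrt(19))/(2 - sqrt(19))) + pi ≈ 1.8089

f''(x) = 4*sin(x) - 2*cos(x)
Second-derivative test at each critical point:
  f''(-0.8816) = -4.3589 < 0 → local maximum
  f''(1.8089) = 4.3589 > 0 → local minimum

Critical points: x = atan((1 - 2*sqrt(19))/(2 + sqrt(19))) ≈ -0.8816 (local maximum); x = atan((1 + 2*sqrt(19))/(2 - sqrt(19))) + pi ≈ 1.8089 (local minimum)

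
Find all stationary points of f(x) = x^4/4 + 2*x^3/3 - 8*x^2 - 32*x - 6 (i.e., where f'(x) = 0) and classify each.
f'(x) = x^3 + 2*x^2 - 16*x - 32

Solve f'(x) = 0:
  Factor: x^3 + 2*x^2 - 16*x - 32 = (x - 4)*(x + 2)*(x + 4) = 0.
  ⇒ x = -4, -2, 4

f''(x) = 3*x^2 + 4*x - 16
Second-derivative test at each critical point:
  f''(-4) = 16 > 0 → local minimum
  f''(-2) = -12 < 0 → local maximum
  f''(4) = 48 > 0 → local minimum

Critical points: x = -4 (local minimum); x = -2 (local maximum); x = 4 (local minimum)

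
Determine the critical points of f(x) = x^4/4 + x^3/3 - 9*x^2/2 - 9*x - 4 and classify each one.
f'(x) = x^3 + x^2 - 9*x - 9

Solve f'(x) = 0:
  Factor: x^3 + x^2 - 9*x - 9 = (x - 3)*(x + 1)*(x + 3) = 0.
  ⇒ x = -3, -1, 3

f''(x) = 3*x^2 + 2*x - 9
Second-derivative test at each critical point:
  f''(-3) = 12 > 0 → local minimum
  f''(-1) = -8 < 0 → local maximum
  f''(3) = 24 > 0 → local minimum

Critical points: x = -3 (local minimum); x = -1 (local maximum); x = 3 (local minimum)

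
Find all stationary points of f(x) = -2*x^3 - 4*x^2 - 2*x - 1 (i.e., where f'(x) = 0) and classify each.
f'(x) = -6*x^2 - 8*x - 2

Solve f'(x) = 0:
  Factor: -6*x^2 - 8*x - 2 = -2*(x + 1)*(3*x + 1) = 0.
  ⇒ x = -1, -1/3

f''(x) = -12*x - 8
Second-derivative test at each critical point:
  f''(-1) = 4 > 0 → local minimum
  f''(-1/3) = -4 < 0 → local maximum

Critical points: x = -1 (local minimum); x = -1/3 (local maximum)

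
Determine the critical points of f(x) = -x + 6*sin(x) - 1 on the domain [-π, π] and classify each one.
f'(x) = 6*cos(x) - 1

Solve f'(x) = 0 on [-π, π]:
  f'(x) = 0 ⇔ cos(x) = 1/6, i.e. x = ±arccos(1/6) + 2nπ; keep the solutions lying in [-π, π].
  ⇒ x = -acos(1/6) ≈ -1.4033, acos(1/6) ≈ 1.4033

f''(x) = -6*sin(x)
Second-derivative test at each critical point:
  f''(-1.4033) = 5.9161 > 0 → local minimum
  f''(1.4033) = -5.9161 < 0 → local maximum

Critical points: x = -acos(1/6) ≈ -1.4033 (local minimum); x = acos(1/6) ≈ 1.4033 (local maximum)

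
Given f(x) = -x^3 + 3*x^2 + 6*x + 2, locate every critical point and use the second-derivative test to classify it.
f'(x) = -3*x^2 + 6*x + 6

Solve f'(x) = 0:
  Factor: -3*x^2 + 6*x + 6 = -3*(x^2 - 2*x - 2); x^2 - 2*x - 2 = 0 has no rational roots; quadratic formula: x = (2 ± √12)/2.
  ⇒ x = 1 - sqrt(3) ≈ -0.7321, 1 + sqrt(3) ≈ 2.7321

f''(x) = 6 - 6*x
Second-derivative test at each critical point:
  f''(-0.7321) = 10.3923 > 0 → local minimum
  f''(2.7321) = -10.3923 < 0 → local maximum

Critical points: x = 1 - sqrt(3) ≈ -0.7321 (local minimum); x = 1 + sqrt(3) ≈ 2.7321 (local maximum)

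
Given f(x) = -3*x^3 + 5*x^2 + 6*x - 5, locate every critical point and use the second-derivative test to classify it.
f'(x) = -9*x^2 + 10*x + 6

Solve f'(x) = 0:
  9*x^2 - 10*x - 6 = 0 has no rational roots; quadratic formula: x = (10 ± √316)/18.
  ⇒ x = 5/9 - sqrt(79)/9 ≈ -0.4320, 5/9 + sqrt(79)/9 ≈ 1.5431

f''(x) = 10 - 18*x
Second-derivative test at each critical point:
  f''(-0.4320) = 17.7764 > 0 → local minimum
  f''(1.5431) = -17.7764 < 0 → local maximum

Critical points: x = 5/9 - sqrt(79)/9 ≈ -0.4320 (local minimum); x = 5/9 + sqrt(79)/9 ≈ 1.5431 (local maximum)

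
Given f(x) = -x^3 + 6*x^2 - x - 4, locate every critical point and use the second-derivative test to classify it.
f'(x) = -3*x^2 + 12*x - 1

Solve f'(x) = 0:
  3*x^2 - 12*x + 1 = 0 has no rational roots; quadratic formula: x = (12 ± √132)/6.
  ⇒ x = 2 - sqrt(33)/3 ≈ 0.0851, sqrt(33)/3 + 2 ≈ 3.9149

f''(x) = 12 - 6*x
Second-derivative test at each critical point:
  f''(0.0851) = 11.4891 > 0 → local minimum
  f''(3.9149) = -11.4891 < 0 → local maximum

Critical points: x = 2 - sqrt(33)/3 ≈ 0.0851 (local minimum); x = sqrt(33)/3 + 2 ≈ 3.9149 (local maximum)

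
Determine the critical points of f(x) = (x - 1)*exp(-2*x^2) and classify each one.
f'(x) = (-4*x*(x - 1) + 1)*exp(-2*x^2)

Solve f'(x) = 0:
  f'(x) = (-4*x^2 + 4*x + 1)·exp(-2*x^2) and exp(-2*x^2) > 0 for every x, so f'(x) = 0 ⇔ -4*x^2 + 4*x + 1 = 0.
  4*x^2 - 4*x - 1 = 0 has no rational roots; quadratic formula: x = (4 ± √32)/8.
  ⇒ x = 1/2 - sqrt(2)/2 ≈ -0.2071, 1/2 + sqrt(2)/2 ≈ 1.2071

f''(x) = 4*(4*x^2*(x - 1) - 3*x + 1)*exp(-2*x^2)
Second-derivative test at each critical point:
  f''(-0.2071) = 5.1918 > 0 → local minimum
  f''(1.2071) = -0.3069 < 0 → local maximum

Critical points: x = 1/2 - sqrt(2)/2 ≈ -0.2071 (local minimum); x = 1/2 + sqrt(2)/2 ≈ 1.2071 (local maximum)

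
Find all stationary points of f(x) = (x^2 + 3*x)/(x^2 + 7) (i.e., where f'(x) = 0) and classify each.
f'(x) = (-3*x^2 + 14*x + 21)/(x^4 + 14*x^2 + 49)

Solve f'(x) = 0:
  f'(x) = -(3*x^2 - 14*x - 21)/(x^2 + 7)^2; the denominator is positive wherever f is defined, so f'(x) = 0 ⇔ -3*x^2 + 14*x + 21 = 0.
  3*x^2 - 14*x - 21 = 0 has no rational roots; quadratic formula: x = (14 ± √448)/6.
  ⇒ x = 7/3 - 4*sqrt(7)/3 ≈ -1.1943, 7/3 + 4*sqrt(7)/3 ≈ 5.8610

f''(x) = 2*(3*x^3 - 21*x^2 - 63*x + 49)/(x^6 + 21*x^4 + 147*x^2 + 343)
Second-derivative test at each critical point:
  f''(-1.1943) = 0.2981 > 0 → local minimum
  f''(5.8610) = -0.0124 < 0 → local maximum

Critical points: x = 7/3 - 4*sqrt(7)/3 ≈ -1.1943 (local minimum); x = 7/3 + 4*sqrt(7)/3 ≈ 5.8610 (local maximum)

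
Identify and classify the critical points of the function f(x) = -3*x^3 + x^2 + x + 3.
f'(x) = -9*x^2 + 2*x + 1

Solve f'(x) = 0:
  9*x^2 - 2*x - 1 = 0 has no rational roots; quadratic formula: x = (2 ± √40)/18.
  ⇒ x = 1/9 - sqrt(10)/9 ≈ -0.2403, 1/9 + sqrt(10)/9 ≈ 0.4625

f''(x) = 2 - 18*x
Second-derivative test at each critical point:
  f''(-0.2403) = 6.3246 > 0 → local minimum
  f''(0.4625) = -6.3246 < 0 → local maximum

Critical points: x = 1/9 - sqrt(10)/9 ≈ -0.2403 (local minimum); x = 1/9 + sqrt(10)/9 ≈ 0.4625 (local maximum)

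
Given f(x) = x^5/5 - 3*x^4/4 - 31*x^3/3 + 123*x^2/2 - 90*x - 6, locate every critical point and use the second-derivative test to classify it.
f'(x) = x^4 - 3*x^3 - 31*x^2 + 123*x - 90

Solve f'(x) = 0:
  Factor: x^4 - 3*x^3 - 31*x^2 + 123*x - 90 = (x - 5)*(x - 3)*(x - 1)*(x + 6) = 0.
  ⇒ x = -6, 1, 3, 5

f''(x) = 4*x^3 - 9*x^2 - 62*x + 123
Second-derivative test at each critical point:
  f''(-6) = -693 < 0 → local maximum
  f''(1) = 56 > 0 → local minimum
  f''(3) = -36 < 0 → local maximum
  f''(5) = 88 > 0 → local minimum

Critical points: x = -6 (local maximum); x = 1 (local minimum); x = 3 (local maximum); x = 5 (local minimum)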